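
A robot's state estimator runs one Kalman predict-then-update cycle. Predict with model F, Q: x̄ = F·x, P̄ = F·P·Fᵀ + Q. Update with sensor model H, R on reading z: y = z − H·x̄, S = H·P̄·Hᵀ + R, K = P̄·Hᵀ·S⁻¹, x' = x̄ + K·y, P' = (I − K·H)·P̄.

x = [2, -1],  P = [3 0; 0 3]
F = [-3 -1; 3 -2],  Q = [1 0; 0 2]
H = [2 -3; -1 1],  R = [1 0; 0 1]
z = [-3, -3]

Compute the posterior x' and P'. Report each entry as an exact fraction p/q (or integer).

x̄ = F·x = [-5, 8]
P̄ = F·P·Fᵀ + Q = [31 -21; -21 41]
y = z − H·x̄ = [31, -16]
S = H·P̄·Hᵀ + R = [746 -290; -290 115]
K = P̄·Hᵀ·S⁻¹ = [-141/338 -1271/845; -199/338 -799/845]
x' = x̄ + K·y = [10367/1690, 8243/1690]
P' = (I − K·H)·P̄ = [8331/1690 5789/1690; 5789/1690 4191/1690]

x' = [10367/1690, 8243/1690]
P' = [8331/1690 5789/1690; 5789/1690 4191/1690]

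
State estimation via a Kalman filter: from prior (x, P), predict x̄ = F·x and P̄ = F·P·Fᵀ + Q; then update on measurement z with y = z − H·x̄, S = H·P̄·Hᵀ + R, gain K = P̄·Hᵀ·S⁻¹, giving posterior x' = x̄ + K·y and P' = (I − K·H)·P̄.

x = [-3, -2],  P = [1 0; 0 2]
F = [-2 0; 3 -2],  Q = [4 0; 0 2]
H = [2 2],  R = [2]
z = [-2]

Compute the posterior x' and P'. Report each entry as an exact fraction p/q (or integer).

x̄ = F·x = [6, -5]
P̄ = F·P·Fᵀ + Q = [8 -6; -6 19]
y = z − H·x̄ = [-4]
S = H·P̄·Hᵀ + R = [62]
K = P̄·Hᵀ·S⁻¹ = [2/31; 13/31]
x' = x̄ + K·y = [178/31, -207/31]
P' = (I − K·H)·P̄ = [240/31 -238/31; -238/31 251/31]

x' = [178/31, -207/31]
P' = [240/31 -238/31; -238/31 251/31]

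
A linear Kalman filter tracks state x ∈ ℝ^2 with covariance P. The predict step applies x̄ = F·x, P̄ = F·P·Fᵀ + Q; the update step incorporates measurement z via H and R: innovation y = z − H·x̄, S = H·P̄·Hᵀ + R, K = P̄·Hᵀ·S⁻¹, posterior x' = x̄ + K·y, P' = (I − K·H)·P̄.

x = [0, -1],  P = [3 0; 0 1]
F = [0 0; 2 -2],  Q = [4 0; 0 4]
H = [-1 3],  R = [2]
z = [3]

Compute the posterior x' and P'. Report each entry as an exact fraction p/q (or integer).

x' = [2/31, 32/31]
P' = [364/93 40/31; 40/31 20/31]

x̄ = F·x = [0, 2]
P̄ = F·P·Fᵀ + Q = [4 0; 0 20]
y = z − H·x̄ = [-3]
S = H·P̄·Hᵀ + R = [186]
K = P̄·Hᵀ·S⁻¹ = [-2/93; 10/31]
x' = x̄ + K·y = [2/31, 32/31]
P' = (I − K·H)·P̄ = [364/93 40/31; 40/31 20/31]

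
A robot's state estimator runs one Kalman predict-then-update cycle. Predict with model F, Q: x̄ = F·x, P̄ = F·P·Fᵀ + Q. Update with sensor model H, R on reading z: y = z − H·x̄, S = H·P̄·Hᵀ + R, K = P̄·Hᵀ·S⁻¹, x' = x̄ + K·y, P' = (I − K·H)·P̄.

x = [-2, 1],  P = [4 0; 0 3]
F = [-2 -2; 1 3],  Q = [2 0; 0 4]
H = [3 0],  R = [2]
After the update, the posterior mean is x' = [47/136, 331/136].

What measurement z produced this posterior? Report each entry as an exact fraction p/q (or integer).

z = [1]

x̄ = F·x = [2, 1]
P̄ = F·P·Fᵀ + Q = [30 -26; -26 35]
S = H·P̄·Hᵀ + R = [272]
K = P̄·Hᵀ·S⁻¹ = [45/136; -39/136]
x' − x̄ = [-225/136, 195/136] = K·y
y = (KᵀK)⁻¹·Kᵀ·(x' − x̄) = [-5]
z = y + H·x̄ = [-5] + [6] = [1]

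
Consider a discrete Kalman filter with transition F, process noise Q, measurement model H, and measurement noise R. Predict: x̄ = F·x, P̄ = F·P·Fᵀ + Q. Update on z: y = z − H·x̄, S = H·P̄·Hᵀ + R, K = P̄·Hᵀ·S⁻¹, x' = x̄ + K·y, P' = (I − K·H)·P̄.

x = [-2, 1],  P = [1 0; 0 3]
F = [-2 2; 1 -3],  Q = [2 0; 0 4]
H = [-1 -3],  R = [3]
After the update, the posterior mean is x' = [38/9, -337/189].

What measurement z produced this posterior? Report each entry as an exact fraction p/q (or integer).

x̄ = F·x = [6, -5]
P̄ = F·P·Fᵀ + Q = [18 -20; -20 32]
S = H·P̄·Hᵀ + R = [189]
K = P̄·Hᵀ·S⁻¹ = [2/9; -76/189]
x' − x̄ = [-16/9, 608/189] = K·y
y = (KᵀK)⁻¹·Kᵀ·(x' − x̄) = [-8]
z = y + H·x̄ = [-8] + [9] = [1]

z = [1]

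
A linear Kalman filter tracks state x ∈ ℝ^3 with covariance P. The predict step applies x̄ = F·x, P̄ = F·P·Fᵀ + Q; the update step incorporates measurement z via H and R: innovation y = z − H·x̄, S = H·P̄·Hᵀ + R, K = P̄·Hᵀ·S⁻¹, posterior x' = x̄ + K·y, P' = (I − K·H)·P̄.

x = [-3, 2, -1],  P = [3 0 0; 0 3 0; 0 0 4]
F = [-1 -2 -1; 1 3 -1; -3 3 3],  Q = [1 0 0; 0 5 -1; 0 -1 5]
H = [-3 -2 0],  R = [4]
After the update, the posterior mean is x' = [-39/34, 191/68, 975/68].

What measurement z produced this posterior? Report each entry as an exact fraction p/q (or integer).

z = [-2]

x̄ = F·x = [0, 4, 12]
P̄ = F·P·Fᵀ + Q = [20 -17 -21; -17 39 5; -21 5 95]
S = H·P̄·Hᵀ + R = [136]
K = P̄·Hᵀ·S⁻¹ = [-13/68; -27/136; 53/136]
x' − x̄ = [-39/34, -81/68, 159/68] = K·y
y = (KᵀK)⁻¹·Kᵀ·(x' − x̄) = [6]
z = y + H·x̄ = [6] + [-8] = [-2]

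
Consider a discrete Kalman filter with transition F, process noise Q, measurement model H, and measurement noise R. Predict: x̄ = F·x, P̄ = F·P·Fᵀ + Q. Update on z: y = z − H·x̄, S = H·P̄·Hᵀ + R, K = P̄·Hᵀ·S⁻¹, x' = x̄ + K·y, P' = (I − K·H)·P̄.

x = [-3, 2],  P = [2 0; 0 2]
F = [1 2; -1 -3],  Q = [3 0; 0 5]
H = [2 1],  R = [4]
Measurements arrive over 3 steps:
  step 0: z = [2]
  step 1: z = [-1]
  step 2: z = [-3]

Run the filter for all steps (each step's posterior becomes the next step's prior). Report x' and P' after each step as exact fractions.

step 0: x̄ = F·x = [1, -3]
step 0: P̄ = F·P·Fᵀ + Q = [13 -14; -14 25]
step 0: y = z − H·x̄ = [3]
step 0: S = H·P̄·Hᵀ + R = [25]
step 0: K = P̄·Hᵀ·S⁻¹ = [12/25; -3/25]
step 0: x' = x̄ + K·y = [61/25, -84/25]
step 0: P' = (I − K·H)·P̄ = [181/25 -314/25; -314/25 616/25]
step 1: x̄ = F·x = [-107/25, 191/25]
step 1: P̄ = F·P·Fᵀ + Q = [1464/25 -2307/25; -2307/25 3966/25]
step 1: y = z − H·x̄ = [-2/25]
step 1: S = H·P̄·Hᵀ + R = [694/25]
step 1: K = P̄·Hᵀ·S⁻¹ = [621/694; -324/347]
step 1: x' = x̄ + K·y = [-1510/347, 2677/347]
step 1: P' = (I − K·H)·P̄ = [25215/694 -23973/347; -23973/347 46650/347]
step 2: x̄ = F·x = [3844/347, -6521/347]
step 2: P̄ = F·P·Fᵀ + Q = [208713/694 -345285/694; -345285/694 580709/694]
step 2: y = z − H·x̄ = [-2208/347]
step 2: S = H·P̄·Hᵀ + R = [37197/694]
step 2: K = P̄·Hᵀ·S⁻¹ = [24047/12399; -109861/37197]
step 2: x' = x̄ + K·y = [-5220/4133, 11/12399]
step 2: P' = (I − K·H)·P̄ = [409730/4133 -2362192/12399; -2362192/12399 13733708/37197]

step 0: x' = [61/25, -84/25], P' = [181/25 -314/25; -314/25 616/25]
step 1: x' = [-1510/347, 2677/347], P' = [25215/694 -23973/347; -23973/347 46650/347]
step 2: x' = [-5220/4133, 11/12399], P' = [409730/4133 -2362192/12399; -2362192/12399 13733708/37197]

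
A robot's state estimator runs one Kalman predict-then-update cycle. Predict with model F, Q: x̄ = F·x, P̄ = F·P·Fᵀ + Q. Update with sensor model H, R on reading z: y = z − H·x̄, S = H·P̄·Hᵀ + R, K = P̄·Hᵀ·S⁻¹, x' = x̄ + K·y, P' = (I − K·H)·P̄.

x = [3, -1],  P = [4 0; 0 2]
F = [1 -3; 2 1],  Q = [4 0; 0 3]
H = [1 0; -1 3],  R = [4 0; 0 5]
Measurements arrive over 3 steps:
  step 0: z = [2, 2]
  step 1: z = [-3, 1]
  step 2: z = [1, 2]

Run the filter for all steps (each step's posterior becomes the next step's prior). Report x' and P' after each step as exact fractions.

step 0: x' = [973/365, 4783/2920], P' = [1252/365 409/365; 409/365 2649/2920]
step 1: x' = [-2258989/977104, -1981895/7816832], P' = [326751/122138 839061/977104; 839061/977104 6389711/7816832]
step 2: x' = [-456524102/2146701449, 7266836751/17173611592], P' = [5712832940/2146701449 1819165815/2146701449; 1819165815/2146701449 13885374865/17173611592]

step 0: x̄ = F·x = [6, 5]
step 0: P̄ = F·P·Fᵀ + Q = [26 2; 2 21]
step 0: y = z − H·x̄ = [-4, -7]
step 0: S = H·P̄·Hᵀ + R = [30 -20; -20 208]
step 0: K = P̄·Hᵀ·S⁻¹ = [313/365 -1/73; 409/1460 187/584]
step 0: x' = x̄ + K·y = [973/365, 4783/2920]
step 0: P' = (I − K·H)·P̄ = [1252/365 409/365; 409/365 2649/2920]
step 1: x̄ = F·x = [-1313/584, 20351/2920]
step 1: P̄ = F·P·Fᵀ + Q = [5181/584 -855/584; -855/584 64561/2920]
step 1: y = z − H·x̄ = [-439/584, -32349/1460]
step 1: S = H·P̄·Hᵀ + R = [7517/584 -3873/292; -3873/292 161801/730]
step 1: K = P̄·Hᵀ·S⁻¹ = [326751/488552 -19365/977104; 839061/3908416 2491329/7816832]
step 1: x' = x̄ + K·y = [-2258989/977104, -1981895/7816832]
step 1: P' = (I − K·H)·P̄ = [326751/122138 839061/977104; 839061/977104 6389711/7816832]
step 2: x̄ = F·x = [-12126227/7816832, -38125719/7816832]
step 2: P̄ = F·P·Fᵀ + Q = [69411863/7816832 -10907445/7816832; -10907445/7816832 140338415/7816832]
step 2: y = z − H·x̄ = [19943059/7816832, 58942297/3908416]
step 2: S = H·P̄·Hᵀ + R = [100679191/7816832 -51067099/3908416; -51067099/3908416 359246607/1954208]
step 2: K = P̄·Hᵀ·S⁻¹ = [1428208235/2146701449 -51067099/2146701449; 1819165815/8586805796 5420559615/17173611592]
step 2: x' = x̄ + K·y = [-456524102/2146701449, 7266836751/17173611592]
step 2: P' = (I − K·H)·P̄ = [5712832940/2146701449 1819165815/2146701449; 1819165815/2146701449 13885374865/17173611592]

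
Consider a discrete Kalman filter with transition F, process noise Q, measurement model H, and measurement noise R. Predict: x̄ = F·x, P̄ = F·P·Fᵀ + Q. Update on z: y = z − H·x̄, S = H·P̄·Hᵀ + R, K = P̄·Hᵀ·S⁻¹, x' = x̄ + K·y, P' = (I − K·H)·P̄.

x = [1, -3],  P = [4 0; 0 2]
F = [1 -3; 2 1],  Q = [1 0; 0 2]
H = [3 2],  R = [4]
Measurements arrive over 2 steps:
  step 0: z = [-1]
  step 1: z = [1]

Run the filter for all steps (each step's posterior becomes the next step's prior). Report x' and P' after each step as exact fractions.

step 0: x' = [1033/315, -1649/315], P' = [1916/315 -2728/315; -2728/315 4184/315]
step 1: x' = [19475/27279, -1535/3031], P' = [49348/27279 -19004/9093; -19004/9093 29074/9093]

step 0: x̄ = F·x = [10, -1]
step 0: P̄ = F·P·Fᵀ + Q = [23 2; 2 20]
step 0: y = z − H·x̄ = [-29]
step 0: S = H·P̄·Hᵀ + R = [315]
step 0: K = P̄·Hᵀ·S⁻¹ = [73/315; 46/315]
step 0: x' = x̄ + K·y = [1033/315, -1649/315]
step 0: P' = (I − K·H)·P̄ = [1916/315 -2728/315; -2728/315 4184/315]
step 1: x̄ = F·x = [1196/63, 139/105]
step 1: P̄ = F·P·Fᵀ + Q = [11251/63 328/21; 328/21 174/35]
step 1: y = z − H·x̄ = [-293/5]
step 1: S = H·P̄·Hᵀ + R = [9093/5]
step 1: K = P̄·Hᵀ·S⁻¹ = [135/433; 284/9093]
step 1: x' = x̄ + K·y = [19475/27279, -1535/3031]
step 1: P' = (I − K·H)·P̄ = [49348/27279 -19004/9093; -19004/9093 29074/9093]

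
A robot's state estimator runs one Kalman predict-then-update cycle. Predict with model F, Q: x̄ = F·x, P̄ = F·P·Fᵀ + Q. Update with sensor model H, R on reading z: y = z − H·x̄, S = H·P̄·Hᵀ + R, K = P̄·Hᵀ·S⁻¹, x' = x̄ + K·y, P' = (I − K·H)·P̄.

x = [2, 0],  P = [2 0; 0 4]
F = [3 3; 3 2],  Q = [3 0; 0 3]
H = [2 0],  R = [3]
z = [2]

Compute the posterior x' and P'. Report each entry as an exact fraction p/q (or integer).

x' = [82/77, 26/11]
P' = [57/77 6/11; 6/11 71/11]

x̄ = F·x = [6, 6]
P̄ = F·P·Fᵀ + Q = [57 42; 42 37]
y = z − H·x̄ = [-10]
S = H·P̄·Hᵀ + R = [231]
K = P̄·Hᵀ·S⁻¹ = [38/77; 4/11]
x' = x̄ + K·y = [82/77, 26/11]
P' = (I − K·H)·P̄ = [57/77 6/11; 6/11 71/11]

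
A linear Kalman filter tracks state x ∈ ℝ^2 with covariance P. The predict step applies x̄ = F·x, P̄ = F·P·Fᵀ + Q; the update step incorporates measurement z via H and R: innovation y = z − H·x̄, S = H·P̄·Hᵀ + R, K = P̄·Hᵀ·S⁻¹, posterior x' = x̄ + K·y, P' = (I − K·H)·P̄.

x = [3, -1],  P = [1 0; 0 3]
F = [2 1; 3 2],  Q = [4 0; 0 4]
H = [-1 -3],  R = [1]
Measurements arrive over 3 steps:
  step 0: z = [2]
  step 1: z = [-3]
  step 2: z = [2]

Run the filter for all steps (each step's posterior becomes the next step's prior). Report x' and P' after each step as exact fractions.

step 0: x' = [229/309, -91/103], P' = [1190/309 -127/103; -127/103 52/103]
step 1: x' = [82838/105629, 1470/1993], P' = [415847/105629 -2496/1993; -2496/1993 1013/1993]
step 2: x' = [-19731012/36906685, -17471504/36906685], P' = [145314764/36906685 -46224997/36906685; -46224997/36906685 18759586/36906685]

step 0: x̄ = F·x = [5, 7]
step 0: P̄ = F·P·Fᵀ + Q = [11 12; 12 25]
step 0: y = z − H·x̄ = [28]
step 0: S = H·P̄·Hᵀ + R = [309]
step 0: K = P̄·Hᵀ·S⁻¹ = [-47/309; -29/103]
step 0: x' = x̄ + K·y = [229/309, -91/103]
step 0: P' = (I − K·H)·P̄ = [1190/309 -127/103; -127/103 52/103]
step 1: x̄ = F·x = [185/309, 47/103]
step 1: P̄ = F·P·Fᵀ + Q = [4628/309 1595/103; 1595/103 2666/103]
step 1: y = z − H·x̄ = [-319/309]
step 1: S = H·P̄·Hᵀ + R = [105629/309]
step 1: K = P̄·Hᵀ·S⁻¹ = [-18983/105629; -543/1993]
step 1: x' = x̄ + K·y = [82838/105629, 1470/1993]
step 1: P' = (I − K·H)·P̄ = [415847/105629 -2496/1993; -2496/1993 1013/1993]
step 2: x̄ = F·x = [243586/105629, 404334/105629]
step 2: P̄ = F·P·Fᵀ + Q = [1610441/105629 1676444/105629; 1676444/105629 2792439/105629]
step 2: y = z − H·x̄ = [1667846/105629]
step 2: S = H·P̄·Hᵀ + R = [36906685/105629]
step 2: K = P̄·Hᵀ·S⁻¹ = [-6639773/36906685; -10053761/36906685]
step 2: x' = x̄ + K·y = [-19731012/36906685, -17471504/36906685]
step 2: P' = (I − K·H)·P̄ = [145314764/36906685 -46224997/36906685; -46224997/36906685 18759586/36906685]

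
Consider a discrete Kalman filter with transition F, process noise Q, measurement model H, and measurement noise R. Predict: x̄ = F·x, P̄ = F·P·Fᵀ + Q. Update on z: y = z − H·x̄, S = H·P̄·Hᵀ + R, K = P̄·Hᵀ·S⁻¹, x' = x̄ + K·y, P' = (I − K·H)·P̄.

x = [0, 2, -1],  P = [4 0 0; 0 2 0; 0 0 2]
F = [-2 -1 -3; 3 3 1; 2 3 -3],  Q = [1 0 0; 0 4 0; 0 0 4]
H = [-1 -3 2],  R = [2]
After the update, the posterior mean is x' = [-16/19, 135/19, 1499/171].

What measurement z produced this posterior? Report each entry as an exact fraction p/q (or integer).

z = [-3]

x̄ = F·x = [1, 5, 9]
P̄ = F·P·Fᵀ + Q = [37 -36 -4; -36 60 36; -4 36 56]
S = H·P̄·Hᵀ + R = [171]
K = P̄·Hᵀ·S⁻¹ = [7/19; -8/19; 8/171]
x' − x̄ = [-35/19, 40/19, -40/171] = K·y
y = (KᵀK)⁻¹·Kᵀ·(x' − x̄) = [-5]
z = y + H·x̄ = [-5] + [2] = [-3]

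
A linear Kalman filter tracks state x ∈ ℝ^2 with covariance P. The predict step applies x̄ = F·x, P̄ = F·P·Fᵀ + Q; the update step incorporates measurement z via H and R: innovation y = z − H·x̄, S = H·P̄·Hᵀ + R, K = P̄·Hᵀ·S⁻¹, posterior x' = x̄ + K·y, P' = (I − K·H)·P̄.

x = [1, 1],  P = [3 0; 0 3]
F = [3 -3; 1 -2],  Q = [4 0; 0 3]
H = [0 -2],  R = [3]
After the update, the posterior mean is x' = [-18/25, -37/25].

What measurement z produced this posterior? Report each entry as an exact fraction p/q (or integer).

z = [3]

x̄ = F·x = [0, -1]
P̄ = F·P·Fᵀ + Q = [58 27; 27 18]
S = H·P̄·Hᵀ + R = [75]
K = P̄·Hᵀ·S⁻¹ = [-18/25; -12/25]
x' − x̄ = [-18/25, -12/25] = K·y
y = (KᵀK)⁻¹·Kᵀ·(x' − x̄) = [1]
z = y + H·x̄ = [1] + [2] = [3]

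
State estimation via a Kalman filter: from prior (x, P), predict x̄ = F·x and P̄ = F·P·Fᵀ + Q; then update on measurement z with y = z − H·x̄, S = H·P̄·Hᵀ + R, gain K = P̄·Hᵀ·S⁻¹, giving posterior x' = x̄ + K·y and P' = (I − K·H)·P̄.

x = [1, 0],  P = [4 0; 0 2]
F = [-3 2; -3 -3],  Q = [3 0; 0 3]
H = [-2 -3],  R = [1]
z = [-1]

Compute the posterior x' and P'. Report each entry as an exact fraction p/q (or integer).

x̄ = F·x = [-3, -3]
P̄ = F·P·Fᵀ + Q = [47 24; 24 57]
y = z − H·x̄ = [-16]
S = H·P̄·Hᵀ + R = [990]
K = P̄·Hᵀ·S⁻¹ = [-83/495; -73/330]
x' = x̄ + K·y = [-157/495, 89/165]
P' = (I − K·H)·P̄ = [9487/495 -2099/165; -2099/165 941/110]

x' = [-157/495, 89/165]
P' = [9487/495 -2099/165; -2099/165 941/110]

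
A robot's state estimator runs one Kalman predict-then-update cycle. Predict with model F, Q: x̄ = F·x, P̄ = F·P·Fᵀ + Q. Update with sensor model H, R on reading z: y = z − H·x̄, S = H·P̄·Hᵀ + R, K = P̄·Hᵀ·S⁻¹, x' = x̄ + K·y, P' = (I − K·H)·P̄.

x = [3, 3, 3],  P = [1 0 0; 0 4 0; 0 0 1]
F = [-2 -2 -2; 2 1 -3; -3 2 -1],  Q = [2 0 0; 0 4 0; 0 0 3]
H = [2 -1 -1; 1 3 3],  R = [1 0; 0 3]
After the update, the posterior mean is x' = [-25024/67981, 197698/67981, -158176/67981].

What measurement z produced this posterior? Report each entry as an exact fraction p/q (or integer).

x̄ = F·x = [-18, 0, -6]
P̄ = F·P·Fᵀ + Q = [26 -6 -8; -6 21 5; -8 5 29]
S = H·P̄·Hᵀ + R = [221 -198; -198 485]
K = P̄·Hᵀ·S⁻¹ = [28842/67981 9532/67981; -4174/67981 8388/67981; -5638/67981 10874/67981]
x' − x̄ = [1198634/67981, 197698/67981, 249710/67981] = K·y
y = (KᵀK)⁻¹·Kᵀ·(x' − x̄) = [29, 38]
z = y + H·x̄ = [29, 38] + [-30, -36] = [-1, 2]

z = [-1, 2]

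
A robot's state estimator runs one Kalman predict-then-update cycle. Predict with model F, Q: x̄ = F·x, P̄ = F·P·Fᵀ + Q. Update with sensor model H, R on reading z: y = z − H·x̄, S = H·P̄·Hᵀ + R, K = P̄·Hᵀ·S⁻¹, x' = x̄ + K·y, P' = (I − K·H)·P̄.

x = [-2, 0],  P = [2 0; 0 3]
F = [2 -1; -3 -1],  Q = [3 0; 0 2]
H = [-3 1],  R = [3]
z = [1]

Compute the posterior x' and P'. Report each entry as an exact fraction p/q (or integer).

x̄ = F·x = [-4, 6]
P̄ = F·P·Fᵀ + Q = [14 -9; -9 23]
y = z − H·x̄ = [-17]
S = H·P̄·Hᵀ + R = [206]
K = P̄·Hᵀ·S⁻¹ = [-51/206; 25/103]
x' = x̄ + K·y = [43/206, 193/103]
P' = (I − K·H)·P̄ = [283/206 348/103; 348/103 1119/103]

x' = [43/206, 193/103]
P' = [283/206 348/103; 348/103 1119/103]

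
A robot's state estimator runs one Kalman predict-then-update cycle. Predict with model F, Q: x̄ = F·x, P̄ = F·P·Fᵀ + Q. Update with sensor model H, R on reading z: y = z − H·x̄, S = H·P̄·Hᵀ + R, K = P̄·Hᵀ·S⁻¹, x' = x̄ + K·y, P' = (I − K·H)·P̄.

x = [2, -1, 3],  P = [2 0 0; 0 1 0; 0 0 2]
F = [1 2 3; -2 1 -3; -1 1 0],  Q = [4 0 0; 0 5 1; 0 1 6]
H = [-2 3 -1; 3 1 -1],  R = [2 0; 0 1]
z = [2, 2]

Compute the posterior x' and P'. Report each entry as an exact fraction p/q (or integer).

x' = [-1059/48101, -6636/48101, -101232/48101]
P' = [18412/48101 35252/48101 77460/48101; 35252/48101 97172/48101 194328/48101; 77460/48101 194328/48101 426510/48101]

x̄ = F·x = [9, -14, -3]
P̄ = F·P·Fᵀ + Q = [28 -20 0; -20 32 6; 0 6 9]
y = z − H·x̄ = [59, -14]
S = H·P̄·Hᵀ + R = [615 -227; -227 162]
K = P̄·Hᵀ·S⁻¹ = [-4264/48101 13028/48101; 13342/48101 8600/48101; 777/48101 198/48101]
x' = x̄ + K·y = [-1059/48101, -6636/48101, -101232/48101]
P' = (I − K·H)·P̄ = [18412/48101 35252/48101 77460/48101; 35252/48101 97172/48101 194328/48101; 77460/48101 194328/48101 426510/48101]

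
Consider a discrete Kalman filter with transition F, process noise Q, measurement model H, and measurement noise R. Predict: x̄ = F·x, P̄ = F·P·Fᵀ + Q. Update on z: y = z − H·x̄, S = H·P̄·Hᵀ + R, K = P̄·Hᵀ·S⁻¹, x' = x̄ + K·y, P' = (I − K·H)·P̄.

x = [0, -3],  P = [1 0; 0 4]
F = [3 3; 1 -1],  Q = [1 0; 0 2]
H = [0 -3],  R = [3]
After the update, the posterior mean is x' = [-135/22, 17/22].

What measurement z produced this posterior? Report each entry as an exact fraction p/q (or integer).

z = [-2]

x̄ = F·x = [-9, 3]
P̄ = F·P·Fᵀ + Q = [46 -9; -9 7]
S = H·P̄·Hᵀ + R = [66]
K = P̄·Hᵀ·S⁻¹ = [9/22; -7/22]
x' − x̄ = [63/22, -49/22] = K·y
y = (KᵀK)⁻¹·Kᵀ·(x' − x̄) = [7]
z = y + H·x̄ = [7] + [-9] = [-2]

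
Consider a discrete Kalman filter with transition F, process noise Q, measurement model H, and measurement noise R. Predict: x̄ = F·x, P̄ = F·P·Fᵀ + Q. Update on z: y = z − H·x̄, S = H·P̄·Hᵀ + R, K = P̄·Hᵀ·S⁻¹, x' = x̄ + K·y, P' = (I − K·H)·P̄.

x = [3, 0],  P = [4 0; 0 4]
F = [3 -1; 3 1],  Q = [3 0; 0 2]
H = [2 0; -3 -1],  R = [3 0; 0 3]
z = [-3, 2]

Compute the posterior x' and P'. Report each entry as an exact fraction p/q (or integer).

x' = [-249/197, 341/197]
P' = [2733/5516 -3375/2758; -3375/2758 7719/1379]

x̄ = F·x = [9, 9]
P̄ = F·P·Fᵀ + Q = [43 32; 32 42]
y = z − H·x̄ = [-21, 38]
S = H·P̄·Hᵀ + R = [175 -322; -322 624]
K = P̄·Hᵀ·S⁻¹ = [911/2758 -69/788; -1125/1379 -253/394]
x' = x̄ + K·y = [-249/197, 341/197]
P' = (I − K·H)·P̄ = [2733/5516 -3375/2758; -3375/2758 7719/1379]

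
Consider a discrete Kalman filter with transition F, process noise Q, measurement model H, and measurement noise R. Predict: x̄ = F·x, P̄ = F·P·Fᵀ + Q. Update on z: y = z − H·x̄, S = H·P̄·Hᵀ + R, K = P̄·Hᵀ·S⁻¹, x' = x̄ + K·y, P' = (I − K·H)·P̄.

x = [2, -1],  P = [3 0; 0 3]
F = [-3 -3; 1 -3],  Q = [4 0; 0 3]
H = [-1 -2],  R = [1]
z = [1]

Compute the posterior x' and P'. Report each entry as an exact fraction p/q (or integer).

x̄ = F·x = [-3, 5]
P̄ = F·P·Fᵀ + Q = [58 18; 18 33]
y = z − H·x̄ = [8]
S = H·P̄·Hᵀ + R = [263]
K = P̄·Hᵀ·S⁻¹ = [-94/263; -84/263]
x' = x̄ + K·y = [-1541/263, 643/263]
P' = (I − K·H)·P̄ = [6418/263 -3162/263; -3162/263 1623/263]

x' = [-1541/263, 643/263]
P' = [6418/263 -3162/263; -3162/263 1623/263]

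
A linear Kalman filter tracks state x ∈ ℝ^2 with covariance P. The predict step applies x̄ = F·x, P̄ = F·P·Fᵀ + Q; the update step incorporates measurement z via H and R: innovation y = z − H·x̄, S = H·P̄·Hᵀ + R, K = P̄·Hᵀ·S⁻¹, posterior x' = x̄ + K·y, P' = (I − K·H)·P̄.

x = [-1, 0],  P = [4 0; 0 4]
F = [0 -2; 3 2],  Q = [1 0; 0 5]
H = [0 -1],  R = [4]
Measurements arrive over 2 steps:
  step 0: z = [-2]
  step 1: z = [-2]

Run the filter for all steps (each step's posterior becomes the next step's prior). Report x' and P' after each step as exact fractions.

step 0: x' = [-80/61, 102/61], P' = [781/61 -64/61; -64/61 228/61]
step 1: x' = [-412/117, 7406/3861], P' = [599/39 -32/117; -32/117 14956/3861]

step 0: x̄ = F·x = [0, -3]
step 0: P̄ = F·P·Fᵀ + Q = [17 -16; -16 57]
step 0: y = z − H·x̄ = [-5]
step 0: S = H·P̄·Hᵀ + R = [61]
step 0: K = P̄·Hᵀ·S⁻¹ = [16/61; -57/61]
step 0: x' = x̄ + K·y = [-80/61, 102/61]
step 0: P' = (I − K·H)·P̄ = [781/61 -64/61; -64/61 228/61]
step 1: x̄ = F·x = [-204/61, -36/61]
step 1: P̄ = F·P·Fᵀ + Q = [973/61 -528/61; -528/61 7478/61]
step 1: y = z − H·x̄ = [-158/61]
step 1: S = H·P̄·Hᵀ + R = [7722/61]
step 1: K = P̄·Hᵀ·S⁻¹ = [8/117; -3739/3861]
step 1: x' = x̄ + K·y = [-412/117, 7406/3861]
step 1: P' = (I − K·H)·P̄ = [599/39 -32/117; -32/117 14956/3861]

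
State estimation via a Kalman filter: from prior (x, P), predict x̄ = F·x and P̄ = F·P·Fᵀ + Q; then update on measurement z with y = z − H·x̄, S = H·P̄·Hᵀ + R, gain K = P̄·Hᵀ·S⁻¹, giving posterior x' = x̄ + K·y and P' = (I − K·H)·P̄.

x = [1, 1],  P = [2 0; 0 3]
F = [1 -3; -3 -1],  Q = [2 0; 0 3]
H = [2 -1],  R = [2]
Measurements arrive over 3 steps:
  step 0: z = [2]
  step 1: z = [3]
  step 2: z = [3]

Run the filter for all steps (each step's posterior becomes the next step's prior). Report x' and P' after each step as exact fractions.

step 0: x' = [-79/69, -98/23], P' = [797/138 246/23; 246/23 498/23]
step 1: x' = [13689/22619, -43951/22619], P' = [280579/22619 521484/22619; 521484/22619 1008306/22619]
step 2: x' = [-18832261/6441972, -4785927/536831], P' = [93155377/6441972 14494516/536831; 14494516/536831 27992394/536831]

step 0: x̄ = F·x = [-2, -4]
step 0: P̄ = F·P·Fᵀ + Q = [31 3; 3 24]
step 0: y = z − H·x̄ = [2]
step 0: S = H·P̄·Hᵀ + R = [138]
step 0: K = P̄·Hᵀ·S⁻¹ = [59/138; -3/23]
step 0: x' = x̄ + K·y = [-79/69, -98/23]
step 0: P' = (I − K·H)·P̄ = [797/138 246/23; 246/23 498/23]
step 1: x̄ = F·x = [803/69, 177/23]
step 1: P̄ = F·P·Fᵀ + Q = [19109/138 6127/46; 6127/46 6477/46]
step 1: y = z − H·x̄ = [-868/69]
step 1: S = H·P̄·Hᵀ + R = [22619/138]
step 1: K = P̄·Hᵀ·S⁻¹ = [19837/22619; 17331/22619]
step 1: x' = x̄ + K·y = [13689/22619, -43951/22619]
step 1: P' = (I − K·H)·P̄ = [280579/22619 521484/22619; 521484/22619 1008306/22619]
step 2: x̄ = F·x = [145542/22619, 2884/22619]
step 2: P̄ = F·P·Fᵀ + Q = [6271667/22619 6355053/22619; 6355053/22619 6730278/22619]
step 2: y = z − H·x̄ = [-220343/22619]
step 2: S = H·P̄·Hᵀ + R = [6441972/22619]
step 2: K = P̄·Hᵀ·S⁻¹ = [6188281/6441972; 498319/536831]
step 2: x' = x̄ + K·y = [-18832261/6441972, -4785927/536831]
step 2: P' = (I − K·H)·P̄ = [93155377/6441972 14494516/536831; 14494516/536831 27992394/536831]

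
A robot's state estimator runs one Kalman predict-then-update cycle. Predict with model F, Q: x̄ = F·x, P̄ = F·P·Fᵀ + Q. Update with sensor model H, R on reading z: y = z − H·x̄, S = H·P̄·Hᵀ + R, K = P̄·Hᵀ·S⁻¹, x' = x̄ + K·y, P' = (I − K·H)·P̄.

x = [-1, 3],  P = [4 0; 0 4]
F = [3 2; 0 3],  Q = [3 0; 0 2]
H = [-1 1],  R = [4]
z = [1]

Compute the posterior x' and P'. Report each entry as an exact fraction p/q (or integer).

x' = [302/49, 53/7]
P' = [1734/49 230/7; 230/7 34]

x̄ = F·x = [3, 9]
P̄ = F·P·Fᵀ + Q = [55 24; 24 38]
y = z − H·x̄ = [-5]
S = H·P̄·Hᵀ + R = [49]
K = P̄·Hᵀ·S⁻¹ = [-31/49; 2/7]
x' = x̄ + K·y = [302/49, 53/7]
P' = (I − K·H)·P̄ = [1734/49 230/7; 230/7 34]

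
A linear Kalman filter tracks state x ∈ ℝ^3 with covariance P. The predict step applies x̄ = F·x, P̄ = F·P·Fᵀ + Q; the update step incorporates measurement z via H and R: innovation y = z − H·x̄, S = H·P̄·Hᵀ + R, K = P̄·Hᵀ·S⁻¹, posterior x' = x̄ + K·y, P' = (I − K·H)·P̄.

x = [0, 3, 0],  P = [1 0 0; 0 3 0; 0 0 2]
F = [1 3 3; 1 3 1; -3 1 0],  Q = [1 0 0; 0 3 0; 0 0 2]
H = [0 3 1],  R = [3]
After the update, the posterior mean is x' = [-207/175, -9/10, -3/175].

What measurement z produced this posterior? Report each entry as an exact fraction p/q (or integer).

z = [-3]

x̄ = F·x = [9, 9, 3]
P̄ = F·P·Fᵀ + Q = [47 34 6; 34 33 6; 6 6 14]
S = H·P̄·Hᵀ + R = [350]
K = P̄·Hᵀ·S⁻¹ = [54/175; 3/10; 16/175]
x' − x̄ = [-1782/175, -99/10, -528/175] = K·y
y = (KᵀK)⁻¹·Kᵀ·(x' − x̄) = [-33]
z = y + H·x̄ = [-33] + [30] = [-3]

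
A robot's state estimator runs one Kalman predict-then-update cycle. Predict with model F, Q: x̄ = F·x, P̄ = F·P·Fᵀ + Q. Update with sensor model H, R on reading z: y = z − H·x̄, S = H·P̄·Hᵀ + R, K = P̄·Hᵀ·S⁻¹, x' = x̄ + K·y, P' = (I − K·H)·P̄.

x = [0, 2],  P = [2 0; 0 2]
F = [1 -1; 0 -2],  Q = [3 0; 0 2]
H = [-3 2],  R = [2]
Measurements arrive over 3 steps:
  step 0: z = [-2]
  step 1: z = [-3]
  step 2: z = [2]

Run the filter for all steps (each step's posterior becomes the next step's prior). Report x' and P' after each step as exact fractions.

step 0: x̄ = F·x = [-2, -4]
step 0: P̄ = F·P·Fᵀ + Q = [7 4; 4 10]
step 0: y = z − H·x̄ = [0]
step 0: S = H·P̄·Hᵀ + R = [57]
step 0: K = P̄·Hᵀ·S⁻¹ = [-13/57; 8/57]
step 0: x' = x̄ + K·y = [-2, -4]
step 0: P' = (I − K·H)·P̄ = [230/57 332/57; 332/57 506/57]
step 1: x̄ = F·x = [2, 8]
step 1: P̄ = F·P·Fᵀ + Q = [81/19 116/19; 116/19 2138/57]
step 1: y = z − H·x̄ = [-13]
step 1: S = H·P̄·Hᵀ + R = [6677/57]
step 1: K = P̄·Hᵀ·S⁻¹ = [-3/607; 3232/6677]
step 1: x' = x̄ + K·y = [1253/607, 11400/6677]
step 1: P' = (I − K·H)·P̄ = [2586/607 3876/607; 3876/607 67186/6677]
step 2: x̄ = F·x = [2383/6677, -22800/6677]
step 2: P̄ = F·P·Fᵀ + Q = [30391/6677 49100/6677; 49100/6677 282098/6677]
step 2: y = z − H·x̄ = [66103/6677]
step 2: S = H·P̄·Hᵀ + R = [826065/6677]
step 2: K = P̄·Hᵀ·S⁻¹ = [7027/826065; 416896/826065]
step 2: x' = x̄ + K·y = [364388/826065, 1306544/826065]
step 2: P' = (I − K·H)·P̄ = [3752518/826065 5635804/826065; 5635804/826065 8870602/826065]

step 0: x' = [-2, -4], P' = [230/57 332/57; 332/57 506/57]
step 1: x' = [1253/607, 11400/6677], P' = [2586/607 3876/607; 3876/607 67186/6677]
step 2: x' = [364388/826065, 1306544/826065], P' = [3752518/826065 5635804/826065; 5635804/826065 8870602/826065]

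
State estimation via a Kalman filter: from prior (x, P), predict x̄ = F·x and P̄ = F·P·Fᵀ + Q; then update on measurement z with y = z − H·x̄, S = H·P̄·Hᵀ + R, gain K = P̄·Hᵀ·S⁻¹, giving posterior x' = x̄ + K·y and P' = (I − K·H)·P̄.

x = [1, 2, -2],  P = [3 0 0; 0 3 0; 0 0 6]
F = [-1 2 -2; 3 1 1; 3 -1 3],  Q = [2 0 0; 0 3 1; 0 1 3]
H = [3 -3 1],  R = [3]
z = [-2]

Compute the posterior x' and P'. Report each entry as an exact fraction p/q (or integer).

x̄ = F·x = [7, 3, -5]
P̄ = F·P·Fᵀ + Q = [41 -15 -51; -15 39 43; -51 43 87]
y = z − H·x̄ = [-9]
S = H·P̄·Hᵀ + R = [516]
K = P̄·Hᵀ·S⁻¹ = [39/172; -119/516; -65/172]
x' = x̄ + K·y = [853/172, 873/172, -275/172]
P' = (I − K·H)·P̄ = [2489/172 2061/172 -1167/172; 2061/172 5963/516 -339/172; -1167/172 -339/172 2289/172]

x' = [853/172, 873/172, -275/172]
P' = [2489/172 2061/172 -1167/172; 2061/172 5963/516 -339/172; -1167/172 -339/172 2289/172]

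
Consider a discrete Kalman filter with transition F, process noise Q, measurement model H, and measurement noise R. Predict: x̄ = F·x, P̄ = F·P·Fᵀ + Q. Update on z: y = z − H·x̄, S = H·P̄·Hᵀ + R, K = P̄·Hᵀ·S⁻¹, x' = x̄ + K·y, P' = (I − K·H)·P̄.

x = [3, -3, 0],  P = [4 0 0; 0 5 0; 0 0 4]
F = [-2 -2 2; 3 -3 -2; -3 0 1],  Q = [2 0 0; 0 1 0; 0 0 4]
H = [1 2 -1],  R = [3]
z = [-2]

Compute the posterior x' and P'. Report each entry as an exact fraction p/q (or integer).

x̄ = F·x = [0, 18, -9]
P̄ = F·P·Fᵀ + Q = [54 -10 32; -10 98 -44; 32 -44 44]
y = z − H·x̄ = [-47]
S = H·P̄·Hᵀ + R = [565]
K = P̄·Hᵀ·S⁻¹ = [2/565; 46/113; -20/113]
x' = x̄ + K·y = [-94/565, -128/113, -77/113]
P' = (I − K·H)·P̄ = [30506/565 -1222/113 3656/113; -1222/113 494/113 -372/113; 3656/113 -372/113 2972/113]

x' = [-94/565, -128/113, -77/113]
P' = [30506/565 -1222/113 3656/113; -1222/113 494/113 -372/113; 3656/113 -372/113 2972/113]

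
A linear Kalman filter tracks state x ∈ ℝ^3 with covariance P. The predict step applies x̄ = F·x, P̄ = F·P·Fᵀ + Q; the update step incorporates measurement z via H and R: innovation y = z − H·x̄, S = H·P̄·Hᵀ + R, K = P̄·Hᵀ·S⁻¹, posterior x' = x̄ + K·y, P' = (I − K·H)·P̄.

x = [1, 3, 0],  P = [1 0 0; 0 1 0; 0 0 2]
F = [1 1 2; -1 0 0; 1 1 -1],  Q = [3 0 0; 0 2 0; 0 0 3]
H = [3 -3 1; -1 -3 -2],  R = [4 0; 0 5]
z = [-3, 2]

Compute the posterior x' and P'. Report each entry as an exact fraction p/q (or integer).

x̄ = F·x = [4, -1, 4]
P̄ = F·P·Fᵀ + Q = [13 -1 -2; -1 3 -1; -2 -1 7]
y = z − H·x̄ = [-22, 11]
S = H·P̄·Hᵀ + R = [167 -9; -9 47]
K = P̄·Hᵀ·S⁻¹ = [913/3884 -321/3884; -665/7768 -1119/7768; 107/7768 -1467/7768]
x' = x̄ + K·y = [-8081/3884, -5447/7768, 12581/7768]
P' = (I − K·H)·P̄ = [6023/1942 6059/3884 -14309/3884; 6059/3884 7945/7768 -15179/7768; -14309/3884 -15179/7768 40745/7768]

x' = [-8081/3884, -5447/7768, 12581/7768]
P' = [6023/1942 6059/3884 -14309/3884; 6059/3884 7945/7768 -15179/7768; -14309/3884 -15179/7768 40745/7768]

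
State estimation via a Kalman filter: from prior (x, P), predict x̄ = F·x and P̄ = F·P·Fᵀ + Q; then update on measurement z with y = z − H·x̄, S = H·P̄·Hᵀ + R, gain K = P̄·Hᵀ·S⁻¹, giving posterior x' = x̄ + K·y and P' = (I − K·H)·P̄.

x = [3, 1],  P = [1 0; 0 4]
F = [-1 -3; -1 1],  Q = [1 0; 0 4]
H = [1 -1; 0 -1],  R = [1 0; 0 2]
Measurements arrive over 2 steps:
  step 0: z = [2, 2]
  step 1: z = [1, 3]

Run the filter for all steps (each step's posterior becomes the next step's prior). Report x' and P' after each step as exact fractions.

step 0: x̄ = F·x = [-6, -2]
step 0: P̄ = F·P·Fᵀ + Q = [38 -11; -11 9]
step 0: y = z − H·x̄ = [6, 0]
step 0: S = H·P̄·Hᵀ + R = [70 20; 20 11]
step 0: K = P̄·Hᵀ·S⁻¹ = [319/370 -21/37; -4/37 -23/37]
step 0: x' = x̄ + K·y = [-153/185, -98/37]
step 0: P' = (I − K·H)·P̄ = [739/370 42/37; 42/37 46/37]
step 1: x̄ = F·x = [1623/185, -337/185]
step 1: P̄ = F·P·Fᵀ + Q = [7769/370 199/370; 199/370 1839/370]
step 1: y = z − H·x̄ = [-355/37, 218/185]
step 1: S = H·P̄·Hᵀ + R = [958/37 164/37; 164/37 2579/370]
step 1: K = P̄·Hᵀ·S⁻¹ = [53647/59506 -19353/29753; -1640/29753 -20173/29753]
step 1: x' = x̄ + K·y = [-38287/59506, -62235/29753]
step 1: P' = (I − K·H)·P̄ = [131059/59506 38706/29753; 38706/29753 40346/29753]

step 0: x' = [-153/185, -98/37], P' = [739/370 42/37; 42/37 46/37]
step 1: x' = [-38287/59506, -62235/29753], P' = [131059/59506 38706/29753; 38706/29753 40346/29753]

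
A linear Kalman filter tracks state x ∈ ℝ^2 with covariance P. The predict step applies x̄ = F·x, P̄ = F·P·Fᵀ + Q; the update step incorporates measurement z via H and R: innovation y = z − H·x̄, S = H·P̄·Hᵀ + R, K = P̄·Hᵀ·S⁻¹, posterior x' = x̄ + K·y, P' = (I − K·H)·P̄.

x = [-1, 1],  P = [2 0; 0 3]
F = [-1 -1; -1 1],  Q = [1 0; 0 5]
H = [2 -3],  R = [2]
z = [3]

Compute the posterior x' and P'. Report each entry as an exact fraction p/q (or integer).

x̄ = F·x = [0, 2]
P̄ = F·P·Fᵀ + Q = [6 -1; -1 10]
y = z − H·x̄ = [9]
S = H·P̄·Hᵀ + R = [128]
K = P̄·Hᵀ·S⁻¹ = [15/128; -1/4]
x' = x̄ + K·y = [135/128, -1/4]
P' = (I − K·H)·P̄ = [543/128 11/4; 11/4 2]

x' = [135/128, -1/4]
P' = [543/128 11/4; 11/4 2]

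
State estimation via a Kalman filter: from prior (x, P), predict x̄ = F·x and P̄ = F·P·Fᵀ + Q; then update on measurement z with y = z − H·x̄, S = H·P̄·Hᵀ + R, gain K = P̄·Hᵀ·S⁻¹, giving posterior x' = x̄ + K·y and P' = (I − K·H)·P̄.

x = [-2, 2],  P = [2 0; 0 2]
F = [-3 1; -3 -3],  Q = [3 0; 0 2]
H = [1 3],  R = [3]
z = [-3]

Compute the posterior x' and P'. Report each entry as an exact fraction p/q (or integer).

x' = [261/40, -63/20]
P' = [6639/440 -1077/220; -1077/220 211/110]

x̄ = F·x = [8, 0]
P̄ = F·P·Fᵀ + Q = [23 12; 12 38]
y = z − H·x̄ = [-11]
S = H·P̄·Hᵀ + R = [440]
K = P̄·Hᵀ·S⁻¹ = [59/440; 63/220]
x' = x̄ + K·y = [261/40, -63/20]
P' = (I − K·H)·P̄ = [6639/440 -1077/220; -1077/220 211/110]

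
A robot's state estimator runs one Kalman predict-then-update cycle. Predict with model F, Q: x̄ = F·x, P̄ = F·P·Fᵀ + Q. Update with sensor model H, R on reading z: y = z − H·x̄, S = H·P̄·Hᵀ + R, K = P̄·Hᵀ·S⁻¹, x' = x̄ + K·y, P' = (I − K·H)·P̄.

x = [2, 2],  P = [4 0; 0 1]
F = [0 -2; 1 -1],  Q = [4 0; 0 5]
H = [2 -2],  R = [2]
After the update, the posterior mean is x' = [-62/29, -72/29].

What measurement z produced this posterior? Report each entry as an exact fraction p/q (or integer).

z = [1]

x̄ = F·x = [-4, 0]
P̄ = F·P·Fᵀ + Q = [8 2; 2 10]
S = H·P̄·Hᵀ + R = [58]
K = P̄·Hᵀ·S⁻¹ = [6/29; -8/29]
x' − x̄ = [54/29, -72/29] = K·y
y = (KᵀK)⁻¹·Kᵀ·(x' − x̄) = [9]
z = y + H·x̄ = [9] + [-8] = [1]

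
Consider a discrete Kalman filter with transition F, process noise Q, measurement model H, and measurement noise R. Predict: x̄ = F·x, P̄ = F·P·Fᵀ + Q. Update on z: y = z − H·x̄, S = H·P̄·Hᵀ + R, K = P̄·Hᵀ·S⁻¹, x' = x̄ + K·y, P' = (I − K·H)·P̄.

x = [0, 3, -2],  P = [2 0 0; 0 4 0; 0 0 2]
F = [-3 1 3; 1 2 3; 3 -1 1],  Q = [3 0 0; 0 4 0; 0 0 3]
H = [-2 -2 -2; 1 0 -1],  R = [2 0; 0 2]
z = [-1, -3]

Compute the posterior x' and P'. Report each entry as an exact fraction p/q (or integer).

x' = [-9043/2696, 1454/337, -1357/2696]
P' = [6459/2696 -1242/337 11431/8088; -1242/337 2568/337 -3722/1011; 11431/8088 -3722/1011 57971/24264]

x̄ = F·x = [-3, 0, -5]
P̄ = F·P·Fᵀ + Q = [43 20 -16; 20 40 4; -16 4 27]
y = z − H·x̄ = [-17, -5]
S = H·P̄·Hᵀ + R = [506 -64; -64 104]
K = P̄·Hᵀ·S⁻¹ = [-125/1011 3973/8088; -256/1011 -2/1011; -367/3033 -11839/24264]
x' = x̄ + K·y = [-9043/2696, 1454/337, -1357/2696]
P' = (I − K·H)·P̄ = [6459/2696 -1242/337 11431/8088; -1242/337 2568/337 -3722/1011; 11431/8088 -3722/1011 57971/24264]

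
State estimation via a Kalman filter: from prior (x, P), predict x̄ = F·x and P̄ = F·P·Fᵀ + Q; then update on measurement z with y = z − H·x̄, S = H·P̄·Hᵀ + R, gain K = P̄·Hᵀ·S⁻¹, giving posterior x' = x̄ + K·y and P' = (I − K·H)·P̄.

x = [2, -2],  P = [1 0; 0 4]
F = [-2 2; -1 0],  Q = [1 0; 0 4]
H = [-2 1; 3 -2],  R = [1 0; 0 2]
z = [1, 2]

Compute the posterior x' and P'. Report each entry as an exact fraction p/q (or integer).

x̄ = F·x = [-8, -2]
P̄ = F·P·Fᵀ + Q = [21 2; 2 5]
y = z − H·x̄ = [-13, 22]
S = H·P̄·Hᵀ + R = [82 -122; -122 187]
K = P̄·Hᵀ·S⁻¹ = [-47/75 -7/75; -301/450 -103/225]
x' = x̄ + K·y = [-143/75, -1519/450]
P' = (I − K·H)·P̄ = [36/25 169/75; 169/75 1727/450]

x' = [-143/75, -1519/450]
P' = [36/25 169/75; 169/75 1727/450]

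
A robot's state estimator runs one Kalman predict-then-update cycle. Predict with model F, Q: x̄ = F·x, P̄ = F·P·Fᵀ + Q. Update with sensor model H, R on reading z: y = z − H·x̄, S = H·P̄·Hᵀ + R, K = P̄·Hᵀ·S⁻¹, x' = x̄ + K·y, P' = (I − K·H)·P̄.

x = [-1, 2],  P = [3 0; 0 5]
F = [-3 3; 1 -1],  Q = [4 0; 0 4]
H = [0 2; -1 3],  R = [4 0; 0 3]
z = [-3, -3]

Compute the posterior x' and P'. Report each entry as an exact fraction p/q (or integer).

x' = [471/703, -651/703]
P' = [4260/703 936/703; 936/703 372/703]

x̄ = F·x = [9, -3]
P̄ = F·P·Fᵀ + Q = [76 -24; -24 12]
y = z − H·x̄ = [3, 15]
S = H·P̄·Hᵀ + R = [52 120; 120 331]
K = P̄·Hᵀ·S⁻¹ = [468/703 -484/703; 186/703 60/703]
x' = x̄ + K·y = [471/703, -651/703]
P' = (I − K·H)·P̄ = [4260/703 936/703; 936/703 372/703]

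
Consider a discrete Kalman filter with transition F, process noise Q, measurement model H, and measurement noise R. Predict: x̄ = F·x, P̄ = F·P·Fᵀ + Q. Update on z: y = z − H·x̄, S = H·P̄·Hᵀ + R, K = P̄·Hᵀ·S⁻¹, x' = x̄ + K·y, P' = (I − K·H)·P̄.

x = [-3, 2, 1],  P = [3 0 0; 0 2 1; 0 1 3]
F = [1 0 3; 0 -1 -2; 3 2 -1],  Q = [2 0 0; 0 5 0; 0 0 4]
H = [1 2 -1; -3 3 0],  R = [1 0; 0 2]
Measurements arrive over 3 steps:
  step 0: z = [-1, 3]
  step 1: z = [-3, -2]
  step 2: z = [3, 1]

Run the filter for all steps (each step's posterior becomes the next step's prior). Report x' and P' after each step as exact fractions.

step 0: x' = [-133061/46249, -87438/46249, -37529/6607], P' = [102105/46249 95923/46249 41131/6607; 95923/46249 99987/46249 41397/6607; 41131/6607 41397/6607 127797/6607]
step 1: x' = [-765111336/657635507, -6022373412/3288177535, -6568723138/3288177535], P' = [497694392/657635507 399914632/657635507 1140970862/657635507; 399914632/657635507 2240315656/3288177535 5687216064/3288177535; 1140970862/657635507 5687216064/3288177535 17868810916/3288177535]
step 2: x' = [-42586773634890/134262082749413, 3413886196891/134262082749413, -448666592658346/134262082749413], P' = [101035144262650/134262082749413 81175270057454/134262082749413 231479621390004/134262082749413; 81175270057454/134262082749413 91077381839976/134262082749413 230977902889524/134262082749413; 231479621390004/134262082749413 230977902889524/134262082749413 725749133500188/134262082749413]

step 0: x̄ = F·x = [0, -4, -6]
step 0: P̄ = F·P·Fᵀ + Q = [32 -21 6; -21 23 -1; 6 -1 38]
step 0: y = z − H·x̄ = [1, 15]
step 0: S = H·P̄·Hᵀ + R = [71 126; 126 875]
step 0: K = P̄·Hᵀ·S⁻¹ = [862/6607 -9273/46249; 874/6607 6096/46249; -3872/6607 399/6607]
step 0: x' = x̄ + K·y = [-133061/46249, -87438/46249, -37529/6607]
step 0: P' = (I − K·H)·P̄ = [102105/46249 95923/46249 41131/6607; 95923/46249 99987/46249 41397/6607; 41131/6607 41397/6607 127797/6607]
step 1: x̄ = F·x = [-921170/46249, 612844/46249, -311356/46249]
step 1: P̄ = F·P·Fᵀ + Q = [9973316/46249 -6908568/46249 1856434/46249; -6908568/46249 5068664/46249 -1295424/46249; 1856434/46249 -1295424/46249 662926/46249]
step 1: y = z − H·x̄ = [-107803/6607, -4694540/46249]
step 1: S = H·P̄·Hᵀ + R = [684529/6607 4381902/6607; 4381902/6607 259824542/46249]
step 1: K = P̄·Hᵀ·S⁻¹ = [156552794/657635507 -146669640/657635507; 792988408/3288177535 361113744/3288177535; -789524478/3288177535 -26457369/3288177535]
step 1: x' = x̄ + K·y = [-765111336/657635507, -6022373412/3288177535, -6568723138/3288177535]
step 1: P' = (I − K·H)·P̄ = [497694392/657635507 399914632/657635507 1140970862/657635507; 399914632/657635507 2240315656/3288177535 5687216064/3288177535; 1140970862/657635507 5687216064/3288177535 17868810916/3288177535]
step 2: x̄ = F·x = [-23531726094/3288177535, 19159819688/3288177535, -16952693726/3288177535]
step 2: P̄ = F·P·Fᵀ + Q = [204113251134/3288177535 -137683795468/3288177535 37620260316/3288177535; -137683795468/3288177535 112905311251/3288177535 -26032503012/3288177535; 37620260316/3288177535 -26032503012/3288177535 29395919124/3288177535]
step 2: y = z − H·x̄ = [-21876074403/3288177535, -124786459811/3288177535]
step 2: S = H·P̄·Hᵀ + R = [166572902341/3288177535 669101790492/3288177535; 669101790492/3288177535 5338051734959/3288177535]
step 2: K = P̄·Hᵀ·S⁻¹ = [31906062987554/134262082749413 -29789811307794/134262082749413; 32352130847882/134262082749413 14853167673783/134262082749413; -32313706331136/134262082749413 -752577750720/134262082749413]
step 2: x' = x̄ + K·y = [-42586773634890/134262082749413, 3413886196891/134262082749413, -448666592658346/134262082749413]
step 2: P' = (I − K·H)·P̄ = [101035144262650/134262082749413 81175270057454/134262082749413 231479621390004/134262082749413; 81175270057454/134262082749413 91077381839976/134262082749413 230977902889524/134262082749413; 231479621390004/134262082749413 230977902889524/134262082749413 725749133500188/134262082749413]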